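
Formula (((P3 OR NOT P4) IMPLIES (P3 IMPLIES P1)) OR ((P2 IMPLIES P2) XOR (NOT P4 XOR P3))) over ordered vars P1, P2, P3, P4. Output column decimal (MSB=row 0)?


Formula: (((P3 OR NOT P4) IMPLIES (P3 IMPLIES P1)) OR ((P2 IMPLIES P2) XOR (NOT P4 XOR P3))) over P1, P2, P3, P4 (16 rows)
Evaluate each row (bits = P1,P2,P3,P4, MSB first):
  row 0 [0000]: (((0 OR NOT 0) IMPLIES (0 IMPLIES 0)) OR ((0 IMPLIES 0) XOR (NOT 0 XOR 0))) -> 1
  row 1 [0001]: (((0 OR NOT 1) IMPLIES (0 IMPLIES 0)) OR ((0 IMPLIES 0) XOR (NOT 1 XOR 0))) -> 1
  row 2 [0010]: (((1 OR NOT 0) IMPLIES (1 IMPLIES 0)) OR ((0 IMPLIES 0) XOR (NOT 0 XOR 1))) -> 1
  row 3 [0011]: (((1 OR NOT 1) IMPLIES (1 IMPLIES 0)) OR ((0 IMPLIES 0) XOR (NOT 1 XOR 1))) -> 0
  row 4 [0100]: (((0 OR NOT 0) IMPLIES (0 IMPLIES 0)) OR ((1 IMPLIES 1) XOR (NOT 0 XOR 0))) -> 1
  row 5 [0101]: (((0 OR NOT 1) IMPLIES (0 IMPLIES 0)) OR ((1 IMPLIES 1) XOR (NOT 1 XOR 0))) -> 1
  row 6 [0110]: (((1 OR NOT 0) IMPLIES (1 IMPLIES 0)) OR ((1 IMPLIES 1) XOR (NOT 0 XOR 1))) -> 1
  row 7 [0111]: (((1 OR NOT 1) IMPLIES (1 IMPLIES 0)) OR ((1 IMPLIES 1) XOR (NOT 1 XOR 1))) -> 0
  row 8 [1000]: (((0 OR NOT 0) IMPLIES (0 IMPLIES 1)) OR ((0 IMPLIES 0) XOR (NOT 0 XOR 0))) -> 1
  row 9 [1001]: (((0 OR NOT 1) IMPLIES (0 IMPLIES 1)) OR ((0 IMPLIES 0) XOR (NOT 1 XOR 0))) -> 1
  row 10 [1010]: (((1 OR NOT 0) IMPLIES (1 IMPLIES 1)) OR ((0 IMPLIES 0) XOR (NOT 0 XOR 1))) -> 1
  row 11 [1011]: (((1 OR NOT 1) IMPLIES (1 IMPLIES 1)) OR ((0 IMPLIES 0) XOR (NOT 1 XOR 1))) -> 1
  row 12 [1100]: (((0 OR NOT 0) IMPLIES (0 IMPLIES 1)) OR ((1 IMPLIES 1) XOR (NOT 0 XOR 0))) -> 1
  row 13 [1101]: (((0 OR NOT 1) IMPLIES (0 IMPLIES 1)) OR ((1 IMPLIES 1) XOR (NOT 1 XOR 0))) -> 1
  row 14 [1110]: (((1 OR NOT 0) IMPLIES (1 IMPLIES 1)) OR ((1 IMPLIES 1) XOR (NOT 0 XOR 1))) -> 1
  row 15 [1111]: (((1 OR NOT 1) IMPLIES (1 IMPLIES 1)) OR ((1 IMPLIES 1) XOR (NOT 1 XOR 1))) -> 1
Full result column, 4 rows per line (P1,P2 fixed per line; P3,P4 runs 00..11 left to right):
  rows 0-3 [P1,P2=00]: 1110  = hex E
  rows 4-7 [P1,P2=01]: 1110  = hex E
  rows 8-11 [P1,P2=10]: 1111  = hex F
  rows 12-15 [P1,P2=11]: 1111  = hex F
Output column (row 0 .. row 15) = 1110111011111111
Output column grouped in 4s = 1110 1110 1111 1111 = 0xEEFF
Convert to decimal digit by digit (value = value*16 + digit):
  E -> 14
  14*16 + 14 (E) = 238
  238*16 + 15 (F) = 3823
  3823*16 + 15 (F) = 61183
Decimal = 61183

61183


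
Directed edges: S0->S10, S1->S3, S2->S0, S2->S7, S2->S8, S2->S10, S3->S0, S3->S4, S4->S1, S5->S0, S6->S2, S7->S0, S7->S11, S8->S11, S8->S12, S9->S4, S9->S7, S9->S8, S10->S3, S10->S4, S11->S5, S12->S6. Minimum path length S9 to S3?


BFS layer-by-layer from S9:
  dist 0: {S9}
  dist 1: {S4, S7, S8}
  dist 2: {S0, S1, S11, S12}
  dist 3: {S3, S5, S6, S10}
  -> S3 reached at distance 3
Shortest path length = 3

3


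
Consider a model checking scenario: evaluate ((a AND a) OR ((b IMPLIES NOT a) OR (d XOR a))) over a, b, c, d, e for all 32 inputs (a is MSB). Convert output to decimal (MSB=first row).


Formula: ((a AND a) OR ((b IMPLIES NOT a) OR (d XOR a))) over a, b, c, d, e (32 rows)
Evaluate each row (bits = a,b,c,d,e, MSB first):
  row 0 [00000]: ((0 AND 0) OR ((0 IMPLIES NOT 0) OR (0 XOR 0))) -> 1
  row 1 [00001]: ((0 AND 0) OR ((0 IMPLIES NOT 0) OR (0 XOR 0))) -> 1
  row 2 [00010]: ((0 AND 0) OR ((0 IMPLIES NOT 0) OR (1 XOR 0))) -> 1
  row 3 [00011]: ((0 AND 0) OR ((0 IMPLIES NOT 0) OR (1 XOR 0))) -> 1
  row 4 [00100]: ((0 AND 0) OR ((0 IMPLIES NOT 0) OR (0 XOR 0))) -> 1
  row 5 [00101]: ((0 AND 0) OR ((0 IMPLIES NOT 0) OR (0 XOR 0))) -> 1
  row 6 [00110]: ((0 AND 0) OR ((0 IMPLIES NOT 0) OR (1 XOR 0))) -> 1
  row 7 [00111]: ((0 AND 0) OR ((0 IMPLIES NOT 0) OR (1 XOR 0))) -> 1
  row 8 [01000]: ((0 AND 0) OR ((1 IMPLIES NOT 0) OR (0 XOR 0))) -> 1
  row 9 [01001]: ((0 AND 0) OR ((1 IMPLIES NOT 0) OR (0 XOR 0))) -> 1
  row 10 [01010]: ((0 AND 0) OR ((1 IMPLIES NOT 0) OR (1 XOR 0))) -> 1
  row 11 [01011]: ((0 AND 0) OR ((1 IMPLIES NOT 0) OR (1 XOR 0))) -> 1
  row 12 [01100]: ((0 AND 0) OR ((1 IMPLIES NOT 0) OR (0 XOR 0))) -> 1
  row 13 [01101]: ((0 AND 0) OR ((1 IMPLIES NOT 0) OR (0 XOR 0))) -> 1
  row 14 [01110]: ((0 AND 0) OR ((1 IMPLIES NOT 0) OR (1 XOR 0))) -> 1
  row 15 [01111]: ((0 AND 0) OR ((1 IMPLIES NOT 0) OR (1 XOR 0))) -> 1
  row 16 [10000]: ((1 AND 1) OR ((0 IMPLIES NOT 1) OR (0 XOR 1))) -> 1
  row 17 [10001]: ((1 AND 1) OR ((0 IMPLIES NOT 1) OR (0 XOR 1))) -> 1
  row 18 [10010]: ((1 AND 1) OR ((0 IMPLIES NOT 1) OR (1 XOR 1))) -> 1
  row 19 [10011]: ((1 AND 1) OR ((0 IMPLIES NOT 1) OR (1 XOR 1))) -> 1
  row 20 [10100]: ((1 AND 1) OR ((0 IMPLIES NOT 1) OR (0 XOR 1))) -> 1
  row 21 [10101]: ((1 AND 1) OR ((0 IMPLIES NOT 1) OR (0 XOR 1))) -> 1
  row 22 [10110]: ((1 AND 1) OR ((0 IMPLIES NOT 1) OR (1 XOR 1))) -> 1
  row 23 [10111]: ((1 AND 1) OR ((0 IMPLIES NOT 1) OR (1 XOR 1))) -> 1
  row 24 [11000]: ((1 AND 1) OR ((1 IMPLIES NOT 1) OR (0 XOR 1))) -> 1
  row 25 [11001]: ((1 AND 1) OR ((1 IMPLIES NOT 1) OR (0 XOR 1))) -> 1
  row 26 [11010]: ((1 AND 1) OR ((1 IMPLIES NOT 1) OR (1 XOR 1))) -> 1
  row 27 [11011]: ((1 AND 1) OR ((1 IMPLIES NOT 1) OR (1 XOR 1))) -> 1
  row 28 [11100]: ((1 AND 1) OR ((1 IMPLIES NOT 1) OR (0 XOR 1))) -> 1
  row 29 [11101]: ((1 AND 1) OR ((1 IMPLIES NOT 1) OR (0 XOR 1))) -> 1
  row 30 [11110]: ((1 AND 1) OR ((1 IMPLIES NOT 1) OR (1 XOR 1))) -> 1
  row 31 [11111]: ((1 AND 1) OR ((1 IMPLIES NOT 1) OR (1 XOR 1))) -> 1
Full result column, 4 rows per line (a,b,c fixed per line; d,e runs 00..11 left to right):
  rows 0-3 [a,b,c=000]: 1111  = hex F
  rows 4-7 [a,b,c=001]: 1111  = hex F
  rows 8-11 [a,b,c=010]: 1111  = hex F
  rows 12-15 [a,b,c=011]: 1111  = hex F
  rows 16-19 [a,b,c=100]: 1111  = hex F
  rows 20-23 [a,b,c=101]: 1111  = hex F
  rows 24-27 [a,b,c=110]: 1111  = hex F
  rows 28-31 [a,b,c=111]: 1111  = hex F
Output column (row 0 .. row 31) = 11111111111111111111111111111111
Output column grouped in 4s = 1111 1111 1111 1111 1111 1111 1111 1111 = 0xFFFFFFFF
Convert to decimal digit by digit (value = value*16 + digit):
  F -> 15
  15*16 + 15 (F) = 255
  255*16 + 15 (F) = 4095
  4095*16 + 15 (F) = 65535
  65535*16 + 15 (F) = 1048575
  1048575*16 + 15 (F) = 16777215
  16777215*16 + 15 (F) = 268435455
  268435455*16 + 15 (F) = 4294967295
Decimal = 4294967295

4294967295


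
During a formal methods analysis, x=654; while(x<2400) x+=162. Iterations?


Step 1: x goes from 654 toward 2400 by 162; the body runs while x<2400, so iterations = ceil((bound-start)/step)
Step 2: Distance=1746
Step 3: ceil(1746/162)=11

11


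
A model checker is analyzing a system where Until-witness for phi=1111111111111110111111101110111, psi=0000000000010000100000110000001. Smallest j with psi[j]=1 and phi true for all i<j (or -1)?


(phi U psi) at 0: need smallest j with psi[j]=1 and phi[i]=1 for all i in [0,j).
Scan from step 0:
  step 0: phi=1, psi=0 -> continue
  step 1: phi=1, psi=0 -> continue
  step 2: phi=1, psi=0 -> continue
  step 3: phi=1, psi=0 -> continue
  step 11: psi=1 and phi held for [0,11) -> witness found
Witness step = 11

11


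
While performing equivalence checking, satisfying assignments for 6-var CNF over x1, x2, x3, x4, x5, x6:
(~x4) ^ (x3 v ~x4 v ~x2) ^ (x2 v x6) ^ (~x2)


CNF with 4 clauses over 6 vars (64 assignments).
An assignment satisfies CNF iff every clause has >=1 true literal.
Check each row (bits = x1,x2,x3,x4,x5,x6; clause T/F shown):
  row 0 [000000]: clauses=TTFT -> 0
  row 1 [000001]: clauses=TTTT -> 1
  row 2 [000010]: clauses=TTFT -> 0
  row 3 [000011]: clauses=TTTT -> 1
  row 4 [000100]: clauses=FTFT -> 0
  (every remaining row is evaluated the same way; all 64 results are listed next)
Full result column, 8 rows per line (x1,x2,x3 fixed per line; x4,x5,x6 runs 000..111 left to right):
  rows 0-7 [x1,x2,x3=000]: 01010000  (ones: 2)
  rows 8-15 [x1,x2,x3=001]: 01010000  (ones: 2)
  rows 16-23 [x1,x2,x3=010]: 00000000  (ones: 0)
  rows 24-31 [x1,x2,x3=011]: 00000000  (ones: 0)
  rows 32-39 [x1,x2,x3=100]: 01010000  (ones: 2)
  rows 40-47 [x1,x2,x3=101]: 01010000  (ones: 2)
  rows 48-55 [x1,x2,x3=110]: 00000000  (ones: 0)
  rows 56-63 [x1,x2,x3=111]: 00000000  (ones: 0)
Satisfying assignments = 2+2+0+0+2+2+0+0 = 8

8


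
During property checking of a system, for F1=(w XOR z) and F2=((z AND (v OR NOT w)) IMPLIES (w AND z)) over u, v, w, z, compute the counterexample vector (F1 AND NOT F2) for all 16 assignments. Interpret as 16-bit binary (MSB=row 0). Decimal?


F1 = (w XOR z)
F2 = ((z AND (v OR NOT w)) IMPLIES (w AND z))
Counterexample to F1=>F2 is where F1=1 and F2=0.
Evaluate each row (bits = u,v,w,z, MSB first):
  row 0 [0000]: F1=0 F2=1 -> F1&~F2 -> 0
  row 1 [0001]: F1=1 F2=0 -> F1&~F2 -> 1
  row 2 [0010]: F1=1 F2=1 -> F1&~F2 -> 0
  row 3 [0011]: F1=0 F2=1 -> F1&~F2 -> 0
  row 4 [0100]: F1=0 F2=1 -> F1&~F2 -> 0
  row 5 [0101]: F1=1 F2=0 -> F1&~F2 -> 1
  row 6 [0110]: F1=1 F2=1 -> F1&~F2 -> 0
  row 7 [0111]: F1=0 F2=1 -> F1&~F2 -> 0
  row 8 [1000]: F1=0 F2=1 -> F1&~F2 -> 0
  row 9 [1001]: F1=1 F2=0 -> F1&~F2 -> 1
  row 10 [1010]: F1=1 F2=1 -> F1&~F2 -> 0
  row 11 [1011]: F1=0 F2=1 -> F1&~F2 -> 0
  row 12 [1100]: F1=0 F2=1 -> F1&~F2 -> 0
  row 13 [1101]: F1=1 F2=0 -> F1&~F2 -> 1
  row 14 [1110]: F1=1 F2=1 -> F1&~F2 -> 0
  row 15 [1111]: F1=0 F2=1 -> F1&~F2 -> 0
Full result column, 4 rows per line (u,v fixed per line; w,z runs 00..11 left to right):
  rows 0-3 [u,v=00]: 0100  = hex 4
  rows 4-7 [u,v=01]: 0100  = hex 4
  rows 8-11 [u,v=10]: 0100  = hex 4
  rows 12-15 [u,v=11]: 0100  = hex 4
Counterexample vector (row 0 .. row 15) = 0100010001000100
Output column grouped in 4s = 0100 0100 0100 0100 = 0x4444
Convert to decimal digit by digit (value = value*16 + digit):
  4 -> 4
  4*16 + 4 = 68
  68*16 + 4 = 1092
  1092*16 + 4 = 17476
Decimal = 17476

17476


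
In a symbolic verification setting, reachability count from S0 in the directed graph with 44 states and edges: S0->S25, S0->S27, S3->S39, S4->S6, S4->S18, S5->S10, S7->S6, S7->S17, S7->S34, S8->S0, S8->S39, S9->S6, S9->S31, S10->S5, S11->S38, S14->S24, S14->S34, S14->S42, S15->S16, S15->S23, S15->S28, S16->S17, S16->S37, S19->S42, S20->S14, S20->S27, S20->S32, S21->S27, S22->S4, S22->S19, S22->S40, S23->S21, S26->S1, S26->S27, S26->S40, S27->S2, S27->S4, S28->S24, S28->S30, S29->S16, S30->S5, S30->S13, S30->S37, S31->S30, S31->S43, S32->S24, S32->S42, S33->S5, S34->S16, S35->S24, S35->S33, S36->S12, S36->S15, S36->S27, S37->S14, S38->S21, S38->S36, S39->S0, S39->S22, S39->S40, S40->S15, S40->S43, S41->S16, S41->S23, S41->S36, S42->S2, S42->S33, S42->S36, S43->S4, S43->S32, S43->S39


BFS from S0:
  layer 0: {S0}
  layer 1: {S25, S27}
  layer 2: {S2, S4}
  layer 3: {S6, S18}
Reachable set: {S0, S2, S4, S6, S18, S25, S27}
Count = 7

7


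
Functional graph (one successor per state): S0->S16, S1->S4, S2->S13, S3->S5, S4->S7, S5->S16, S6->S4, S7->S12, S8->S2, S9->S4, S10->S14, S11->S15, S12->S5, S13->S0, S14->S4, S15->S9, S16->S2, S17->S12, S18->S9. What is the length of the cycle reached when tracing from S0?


Trace from S0 until a state repeats:
  S0 -> S16 -> S2 -> S13 -> S0
S0 first seen at step 0, revisited at step 4.
Cycle length = 4 - 0 = 4

4


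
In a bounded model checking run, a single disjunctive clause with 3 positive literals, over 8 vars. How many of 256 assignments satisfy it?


Step 1: Total=2^8=256
Step 2: Unsat when all 3 false: 2^5=32
Step 3: Sat=256-32=224

224


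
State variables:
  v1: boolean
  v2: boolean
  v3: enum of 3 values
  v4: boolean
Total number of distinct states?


State space = product of domain sizes of all variables.
Domain sizes:
  v1 (boolean): 2
  v2 (boolean): 2
  v3 (enum of 3 values): 3
  v4 (boolean): 2
Product = 2 * 2 * 3 * 2 = 24

24


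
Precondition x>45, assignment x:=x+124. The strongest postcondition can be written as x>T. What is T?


Formula: sp(P, x:=E) = exists old_x. (x = E[old_x/x]) AND P[old_x/x] (old_x is the value of x before the assignment; eliminate old_x by solving x = E[old_x/x] for old_x)
Step 1: Precondition P: x>45, i.e. old_x > 45
Step 2: Assignment gives x = old_x + 124, so old_x = x - 124
Step 3: Substitute into P: x - 124 > 45
Step 4: Simplify: x > 45+124 = 169

169


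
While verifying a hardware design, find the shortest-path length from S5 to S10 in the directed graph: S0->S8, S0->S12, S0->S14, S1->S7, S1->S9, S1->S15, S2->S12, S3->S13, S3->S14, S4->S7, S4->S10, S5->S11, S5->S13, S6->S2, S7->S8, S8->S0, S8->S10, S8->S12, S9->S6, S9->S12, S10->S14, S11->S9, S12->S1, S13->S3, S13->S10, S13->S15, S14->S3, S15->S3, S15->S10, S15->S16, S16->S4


BFS layer-by-layer from S5:
  dist 0: {S5}
  dist 1: {S11, S13}
  dist 2: {S3, S9, S10, S15}
  -> S10 reached at distance 2
Shortest path length = 2

2


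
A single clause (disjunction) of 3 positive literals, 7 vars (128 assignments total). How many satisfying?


Step 1: Total=2^7=128
Step 2: Unsat when all 3 false: 2^4=16
Step 3: Sat=128-16=112

112


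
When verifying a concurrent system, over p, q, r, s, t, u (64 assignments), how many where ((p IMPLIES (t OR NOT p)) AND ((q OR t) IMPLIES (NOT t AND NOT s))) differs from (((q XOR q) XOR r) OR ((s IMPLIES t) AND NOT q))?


F1 = ((p IMPLIES (t OR NOT p)) AND ((q OR t) IMPLIES (NOT t AND NOT s)))
F2 = (((q XOR q) XOR r) OR ((s IMPLIES t) AND NOT q))
Evaluate both on each of 64 rows (bits = p,q,r,s,t,u):
  row 0 [000000]: F1=1 F2=1 -> 0
  row 1 [000001]: F1=1 F2=1 -> 0
  row 2 [000010]: F1=0 F2=1 (differ) -> 1
  row 3 [000011]: F1=0 F2=1 (differ) -> 1
  row 4 [000100]: F1=1 F2=0 (differ) -> 1
  (every remaining row is evaluated the same way; all 64 results are listed next)
Full result column, 8 rows per line (p,q,r fixed per line; s,t,u runs 000..111 left to right):
  rows 0-7 [p,q,r=000]: 00111111  (ones: 6)
  rows 8-15 [p,q,r=001]: 00110011  (ones: 4)
  rows 16-23 [p,q,r=010]: 11000000  (ones: 2)
  rows 24-31 [p,q,r=011]: 00111111  (ones: 6)
  rows 32-39 [p,q,r=100]: 11110011  (ones: 6)
  rows 40-47 [p,q,r=101]: 11111111  (ones: 8)
  rows 48-55 [p,q,r=110]: 00000000  (ones: 0)
  rows 56-63 [p,q,r=111]: 11111111  (ones: 8)
Disagreements = 6+4+2+6+6+8+0+8 = 40

40


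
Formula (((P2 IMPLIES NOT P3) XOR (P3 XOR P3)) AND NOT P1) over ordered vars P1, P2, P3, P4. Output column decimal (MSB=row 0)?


Formula: (((P2 IMPLIES NOT P3) XOR (P3 XOR P3)) AND NOT P1) over P1, P2, P3, P4 (16 rows)
Evaluate each row (bits = P1,P2,P3,P4, MSB first):
  row 0 [0000]: (((0 IMPLIES NOT 0) XOR (0 XOR 0)) AND NOT 0) -> 1
  row 1 [0001]: (((0 IMPLIES NOT 0) XOR (0 XOR 0)) AND NOT 0) -> 1
  row 2 [0010]: (((0 IMPLIES NOT 1) XOR (1 XOR 1)) AND NOT 0) -> 1
  row 3 [0011]: (((0 IMPLIES NOT 1) XOR (1 XOR 1)) AND NOT 0) -> 1
  row 4 [0100]: (((1 IMPLIES NOT 0) XOR (0 XOR 0)) AND NOT 0) -> 1
  row 5 [0101]: (((1 IMPLIES NOT 0) XOR (0 XOR 0)) AND NOT 0) -> 1
  row 6 [0110]: (((1 IMPLIES NOT 1) XOR (1 XOR 1)) AND NOT 0) -> 0
  row 7 [0111]: (((1 IMPLIES NOT 1) XOR (1 XOR 1)) AND NOT 0) -> 0
  row 8 [1000]: (((0 IMPLIES NOT 0) XOR (0 XOR 0)) AND NOT 1) -> 0
  row 9 [1001]: (((0 IMPLIES NOT 0) XOR (0 XOR 0)) AND NOT 1) -> 0
  row 10 [1010]: (((0 IMPLIES NOT 1) XOR (1 XOR 1)) AND NOT 1) -> 0
  row 11 [1011]: (((0 IMPLIES NOT 1) XOR (1 XOR 1)) AND NOT 1) -> 0
  row 12 [1100]: (((1 IMPLIES NOT 0) XOR (0 XOR 0)) AND NOT 1) -> 0
  row 13 [1101]: (((1 IMPLIES NOT 0) XOR (0 XOR 0)) AND NOT 1) -> 0
  row 14 [1110]: (((1 IMPLIES NOT 1) XOR (1 XOR 1)) AND NOT 1) -> 0
  row 15 [1111]: (((1 IMPLIES NOT 1) XOR (1 XOR 1)) AND NOT 1) -> 0
Full result column, 4 rows per line (P1,P2 fixed per line; P3,P4 runs 00..11 left to right):
  rows 0-3 [P1,P2=00]: 1111  = hex F
  rows 4-7 [P1,P2=01]: 1100  = hex C
  rows 8-11 [P1,P2=10]: 0000  = hex 0
  rows 12-15 [P1,P2=11]: 0000  = hex 0
Output column (row 0 .. row 15) = 1111110000000000
Output column grouped in 4s = 1111 1100 0000 0000 = 0xFC00
Convert to decimal digit by digit (value = value*16 + digit):
  F -> 15
  15*16 + 12 (C) = 252
  252*16 + 0 = 4032
  4032*16 + 0 = 64512
Decimal = 64512

64512


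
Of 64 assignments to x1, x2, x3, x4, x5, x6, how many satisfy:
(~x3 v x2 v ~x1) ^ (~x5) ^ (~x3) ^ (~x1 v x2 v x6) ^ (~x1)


CNF with 5 clauses over 6 vars (64 assignments).
An assignment satisfies CNF iff every clause has >=1 true literal.
Check each row (bits = x1,x2,x3,x4,x5,x6; clause T/F shown):
  row 0 [000000]: clauses=TTTTT -> 1
  row 1 [000001]: clauses=TTTTT -> 1
  row 2 [000010]: clauses=TFTTT -> 0
  row 3 [000011]: clauses=TFTTT -> 0
  row 4 [000100]: clauses=TTTTT -> 1
  (every remaining row is evaluated the same way; all 64 results are listed next)
Full result column, 8 rows per line (x1,x2,x3 fixed per line; x4,x5,x6 runs 000..111 left to right):
  rows 0-7 [x1,x2,x3=000]: 11001100  (ones: 4)
  rows 8-15 [x1,x2,x3=001]: 00000000  (ones: 0)
  rows 16-23 [x1,x2,x3=010]: 11001100  (ones: 4)
  rows 24-31 [x1,x2,x3=011]: 00000000  (ones: 0)
  rows 32-39 [x1,x2,x3=100]: 00000000  (ones: 0)
  rows 40-47 [x1,x2,x3=101]: 00000000  (ones: 0)
  rows 48-55 [x1,x2,x3=110]: 00000000  (ones: 0)
  rows 56-63 [x1,x2,x3=111]: 00000000  (ones: 0)
Satisfying assignments = 4+0+4+0+0+0+0+0 = 8

8


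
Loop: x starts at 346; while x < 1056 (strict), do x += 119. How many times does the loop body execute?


Step 1: x goes from 346 toward 1056 by 119; the body runs while x<1056, so iterations = ceil((bound-start)/step)
Step 2: Distance=710
Step 3: ceil(710/119)=6

6


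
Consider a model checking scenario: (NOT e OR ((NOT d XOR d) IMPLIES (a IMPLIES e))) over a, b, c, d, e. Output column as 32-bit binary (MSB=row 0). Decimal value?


Formula: (NOT e OR ((NOT d XOR d) IMPLIES (a IMPLIES e))) over a, b, c, d, e (32 rows)
Evaluate each row (bits = a,b,c,d,e, MSB first):
  row 0 [00000]: (NOT 0 OR ((NOT 0 XOR 0) IMPLIES (0 IMPLIES 0))) -> 1
  row 1 [00001]: (NOT 1 OR ((NOT 0 XOR 0) IMPLIES (0 IMPLIES 1))) -> 1
  row 2 [00010]: (NOT 0 OR ((NOT 1 XOR 1) IMPLIES (0 IMPLIES 0))) -> 1
  row 3 [00011]: (NOT 1 OR ((NOT 1 XOR 1) IMPLIES (0 IMPLIES 1))) -> 1
  row 4 [00100]: (NOT 0 OR ((NOT 0 XOR 0) IMPLIES (0 IMPLIES 0))) -> 1
  row 5 [00101]: (NOT 1 OR ((NOT 0 XOR 0) IMPLIES (0 IMPLIES 1))) -> 1
  row 6 [00110]: (NOT 0 OR ((NOT 1 XOR 1) IMPLIES (0 IMPLIES 0))) -> 1
  row 7 [00111]: (NOT 1 OR ((NOT 1 XOR 1) IMPLIES (0 IMPLIES 1))) -> 1
  row 8 [01000]: (NOT 0 OR ((NOT 0 XOR 0) IMPLIES (0 IMPLIES 0))) -> 1
  row 9 [01001]: (NOT 1 OR ((NOT 0 XOR 0) IMPLIES (0 IMPLIES 1))) -> 1
  row 10 [01010]: (NOT 0 OR ((NOT 1 XOR 1) IMPLIES (0 IMPLIES 0))) -> 1
  row 11 [01011]: (NOT 1 OR ((NOT 1 XOR 1) IMPLIES (0 IMPLIES 1))) -> 1
  row 12 [01100]: (NOT 0 OR ((NOT 0 XOR 0) IMPLIES (0 IMPLIES 0))) -> 1
  row 13 [01101]: (NOT 1 OR ((NOT 0 XOR 0) IMPLIES (0 IMPLIES 1))) -> 1
  row 14 [01110]: (NOT 0 OR ((NOT 1 XOR 1) IMPLIES (0 IMPLIES 0))) -> 1
  row 15 [01111]: (NOT 1 OR ((NOT 1 XOR 1) IMPLIES (0 IMPLIES 1))) -> 1
  row 16 [10000]: (NOT 0 OR ((NOT 0 XOR 0) IMPLIES (1 IMPLIES 0))) -> 1
  row 17 [10001]: (NOT 1 OR ((NOT 0 XOR 0) IMPLIES (1 IMPLIES 1))) -> 1
  row 18 [10010]: (NOT 0 OR ((NOT 1 XOR 1) IMPLIES (1 IMPLIES 0))) -> 1
  row 19 [10011]: (NOT 1 OR ((NOT 1 XOR 1) IMPLIES (1 IMPLIES 1))) -> 1
  row 20 [10100]: (NOT 0 OR ((NOT 0 XOR 0) IMPLIES (1 IMPLIES 0))) -> 1
  row 21 [10101]: (NOT 1 OR ((NOT 0 XOR 0) IMPLIES (1 IMPLIES 1))) -> 1
  row 22 [10110]: (NOT 0 OR ((NOT 1 XOR 1) IMPLIES (1 IMPLIES 0))) -> 1
  row 23 [10111]: (NOT 1 OR ((NOT 1 XOR 1) IMPLIES (1 IMPLIES 1))) -> 1
  row 24 [11000]: (NOT 0 OR ((NOT 0 XOR 0) IMPLIES (1 IMPLIES 0))) -> 1
  row 25 [11001]: (NOT 1 OR ((NOT 0 XOR 0) IMPLIES (1 IMPLIES 1))) -> 1
  row 26 [11010]: (NOT 0 OR ((NOT 1 XOR 1) IMPLIES (1 IMPLIES 0))) -> 1
  row 27 [11011]: (NOT 1 OR ((NOT 1 XOR 1) IMPLIES (1 IMPLIES 1))) -> 1
  row 28 [11100]: (NOT 0 OR ((NOT 0 XOR 0) IMPLIES (1 IMPLIES 0))) -> 1
  row 29 [11101]: (NOT 1 OR ((NOT 0 XOR 0) IMPLIES (1 IMPLIES 1))) -> 1
  row 30 [11110]: (NOT 0 OR ((NOT 1 XOR 1) IMPLIES (1 IMPLIES 0))) -> 1
  row 31 [11111]: (NOT 1 OR ((NOT 1 XOR 1) IMPLIES (1 IMPLIES 1))) -> 1
Full result column, 4 rows per line (a,b,c fixed per line; d,e runs 00..11 left to right):
  rows 0-3 [a,b,c=000]: 1111  = hex F
  rows 4-7 [a,b,c=001]: 1111  = hex F
  rows 8-11 [a,b,c=010]: 1111  = hex F
  rows 12-15 [a,b,c=011]: 1111  = hex F
  rows 16-19 [a,b,c=100]: 1111  = hex F
  rows 20-23 [a,b,c=101]: 1111  = hex F
  rows 24-27 [a,b,c=110]: 1111  = hex F
  rows 28-31 [a,b,c=111]: 1111  = hex F
Output column (row 0 .. row 31) = 11111111111111111111111111111111
Output column grouped in 4s = 1111 1111 1111 1111 1111 1111 1111 1111 = 0xFFFFFFFF
Convert to decimal digit by digit (value = value*16 + digit):
  F -> 15
  15*16 + 15 (F) = 255
  255*16 + 15 (F) = 4095
  4095*16 + 15 (F) = 65535
  65535*16 + 15 (F) = 1048575
  1048575*16 + 15 (F) = 16777215
  16777215*16 + 15 (F) = 268435455
  268435455*16 + 15 (F) = 4294967295
Decimal = 4294967295

4294967295


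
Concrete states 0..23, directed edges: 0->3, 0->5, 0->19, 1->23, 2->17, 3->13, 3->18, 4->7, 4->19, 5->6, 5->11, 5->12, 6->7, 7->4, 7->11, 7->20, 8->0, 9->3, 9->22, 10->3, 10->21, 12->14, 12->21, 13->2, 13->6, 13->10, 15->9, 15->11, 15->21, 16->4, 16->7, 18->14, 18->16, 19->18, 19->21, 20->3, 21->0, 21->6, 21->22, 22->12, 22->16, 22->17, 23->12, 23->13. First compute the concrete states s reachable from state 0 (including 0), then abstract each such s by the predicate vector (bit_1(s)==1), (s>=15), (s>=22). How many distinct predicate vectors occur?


BFS from 0:
Concrete reachable: {0, 2, 3, 4, 5, 6, 7, 10, 11, 12, 13, 14, 16, 17, 18, 19, 20, 21, 22}
Abstract via predicates (bit_1(s)==1), (s>=15), (s>=22):
  (0,0,0) <- {0, 4, 5, 12, 13}
  (0,1,0) <- {16, 17, 20, 21}
  (1,0,0) <- {2, 3, 6, 7, 10, 11, 14}
  (1,1,0) <- {18, 19}
  (1,1,1) <- {22}
Distinct abstract states = 5

5


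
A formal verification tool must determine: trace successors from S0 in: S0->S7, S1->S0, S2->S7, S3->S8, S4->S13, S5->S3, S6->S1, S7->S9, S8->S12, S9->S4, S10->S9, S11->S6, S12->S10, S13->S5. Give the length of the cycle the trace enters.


Trace from S0 until a state repeats:
  S0 -> S7 -> S9 -> S4 -> S13 -> S5 -> S3 -> S8 -> S12 -> S10 -> S9
S9 first seen at step 2, revisited at step 10.
Cycle length = 10 - 2 = 8

8


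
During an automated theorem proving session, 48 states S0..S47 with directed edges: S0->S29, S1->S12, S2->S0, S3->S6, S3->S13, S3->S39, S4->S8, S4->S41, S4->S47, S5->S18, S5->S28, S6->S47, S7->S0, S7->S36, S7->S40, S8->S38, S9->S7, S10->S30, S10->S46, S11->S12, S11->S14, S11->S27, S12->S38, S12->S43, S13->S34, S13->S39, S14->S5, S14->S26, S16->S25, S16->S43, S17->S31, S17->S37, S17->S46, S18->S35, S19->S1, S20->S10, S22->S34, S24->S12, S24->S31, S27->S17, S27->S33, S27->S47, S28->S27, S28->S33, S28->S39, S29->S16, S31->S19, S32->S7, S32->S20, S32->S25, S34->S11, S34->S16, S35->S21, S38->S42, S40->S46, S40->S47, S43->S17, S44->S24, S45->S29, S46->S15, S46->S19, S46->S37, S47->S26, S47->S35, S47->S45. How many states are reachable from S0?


BFS from S0:
  layer 0: {S0}
  layer 1: {S29}
  layer 2: {S16}
  layer 3: {S25, S43}
  layer 4: {S17}
  layer 5: {S31, S37, S46}
  layer 6: {S15, S19}
  layer 7: {S1}
  layer 8: {S12}
  layer 9: {S38}
  layer 10: {S42}
Reachable set: {S0, S1, S12, S15, S16, S17, S19, S25, S29, S31, S37, S38, S42, S43, S46}
Count = 15

15


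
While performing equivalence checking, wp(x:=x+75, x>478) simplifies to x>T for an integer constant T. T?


Formula: wp(x:=E, P) = P[E/x] (substitute E for x in postcondition)
Step 1: Postcondition: x>478
Step 2: Substitute x+75 for x: x+75>478
Step 3: Solve for x: x > 478-75 = 403

403


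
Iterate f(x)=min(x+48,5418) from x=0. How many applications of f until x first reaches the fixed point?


Step 1: x=0, cap=5418, increment=48
Step 2: x grows by 48 each step until capped at 5418; fixed point is x=5418
Step 3: iterations = ceil(5418/48) = 113

113


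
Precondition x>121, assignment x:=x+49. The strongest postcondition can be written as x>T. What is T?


Formula: sp(P, x:=E) = exists old_x. (x = E[old_x/x]) AND P[old_x/x] (old_x is the value of x before the assignment; eliminate old_x by solving x = E[old_x/x] for old_x)
Step 1: Precondition P: x>121, i.e. old_x > 121
Step 2: Assignment gives x = old_x + 49, so old_x = x - 49
Step 3: Substitute into P: x - 49 > 121
Step 4: Simplify: x > 121+49 = 170

170


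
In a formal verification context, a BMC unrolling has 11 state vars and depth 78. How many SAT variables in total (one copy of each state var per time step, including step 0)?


BMC unrolls to depth k, creating one copy of each state var for steps 0..k.
Step count = 78 + 1 = 79 (steps 0 through 78)
Vars per step = 11
Total = 11 * 79 = 869

869


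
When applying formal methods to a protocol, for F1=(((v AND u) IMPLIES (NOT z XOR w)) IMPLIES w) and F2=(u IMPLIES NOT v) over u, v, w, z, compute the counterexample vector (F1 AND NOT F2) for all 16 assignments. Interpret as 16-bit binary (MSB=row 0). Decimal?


F1 = (((v AND u) IMPLIES (NOT z XOR w)) IMPLIES w)
F2 = (u IMPLIES NOT v)
Counterexample to F1=>F2 is where F1=1 and F2=0.
Evaluate each row (bits = u,v,w,z, MSB first):
  row 0 [0000]: F1=0 F2=1 -> F1&~F2 -> 0
  row 1 [0001]: F1=0 F2=1 -> F1&~F2 -> 0
  row 2 [0010]: F1=1 F2=1 -> F1&~F2 -> 0
  row 3 [0011]: F1=1 F2=1 -> F1&~F2 -> 0
  row 4 [0100]: F1=0 F2=1 -> F1&~F2 -> 0
  row 5 [0101]: F1=0 F2=1 -> F1&~F2 -> 0
  row 6 [0110]: F1=1 F2=1 -> F1&~F2 -> 0
  row 7 [0111]: F1=1 F2=1 -> F1&~F2 -> 0
  row 8 [1000]: F1=0 F2=1 -> F1&~F2 -> 0
  row 9 [1001]: F1=0 F2=1 -> F1&~F2 -> 0
  row 10 [1010]: F1=1 F2=1 -> F1&~F2 -> 0
  row 11 [1011]: F1=1 F2=1 -> F1&~F2 -> 0
  row 12 [1100]: F1=0 F2=0 -> F1&~F2 -> 0
  row 13 [1101]: F1=1 F2=0 -> F1&~F2 -> 1
  row 14 [1110]: F1=1 F2=0 -> F1&~F2 -> 1
  row 15 [1111]: F1=1 F2=0 -> F1&~F2 -> 1
Full result column, 4 rows per line (u,v fixed per line; w,z runs 00..11 left to right):
  rows 0-3 [u,v=00]: 0000  = hex 0
  rows 4-7 [u,v=01]: 0000  = hex 0
  rows 8-11 [u,v=10]: 0000  = hex 0
  rows 12-15 [u,v=11]: 0111  = hex 7
Counterexample vector (row 0 .. row 15) = 0000000000000111
Output column grouped in 4s = 0000 0000 0000 0111 = 0x0007
Convert to decimal digit by digit (value = value*16 + digit):
  0 -> 0
  0*16 + 0 = 0
  0*16 + 0 = 0
  0*16 + 7 = 7
Decimal = 7

7


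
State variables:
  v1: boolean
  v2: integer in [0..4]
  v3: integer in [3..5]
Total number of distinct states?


State space = product of domain sizes of all variables.
Domain sizes:
  v1 (boolean): 2
  v2 (integer in [0..4]): 5
  v3 (integer in [3..5]): 3
Product = 2 * 5 * 3 = 30

30


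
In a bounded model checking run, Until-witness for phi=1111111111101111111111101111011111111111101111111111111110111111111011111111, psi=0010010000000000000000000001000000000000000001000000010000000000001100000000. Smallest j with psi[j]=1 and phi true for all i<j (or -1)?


(phi U psi) at 0: need smallest j with psi[j]=1 and phi[i]=1 for all i in [0,j).
Scan from step 0:
  step 0: phi=1, psi=0 -> continue
  step 1: phi=1, psi=0 -> continue
  step 2: psi=1 and phi held for [0,2) -> witness found
Witness step = 2

2


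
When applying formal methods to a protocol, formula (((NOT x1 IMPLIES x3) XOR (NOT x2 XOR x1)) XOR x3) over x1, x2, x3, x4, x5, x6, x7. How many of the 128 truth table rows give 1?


Formula: (((NOT x1 IMPLIES x3) XOR (NOT x2 XOR x1)) XOR x3) over 7 vars (128 rows)
Evaluate each row (x1, x2, x3, x4, x5, x6, x7 as bits, MSB first):
  row 0 [0000000]: (((NOT 0 IMPLIES 0) XOR (NOT 0 XOR 0)) XOR 0) -> 1
  row 1 [0000001]: (((NOT 0 IMPLIES 0) XOR (NOT 0 XOR 0)) XOR 0) -> 1
  row 2 [0000010]: (((NOT 0 IMPLIES 0) XOR (NOT 0 XOR 0)) XOR 0) -> 1
  row 3 [0000011]: (((NOT 0 IMPLIES 0) XOR (NOT 0 XOR 0)) XOR 0) -> 1
  row 4 [0000100]: (((NOT 0 IMPLIES 0) XOR (NOT 0 XOR 0)) XOR 0) -> 1
  (every remaining row is evaluated the same way; all 128 results are listed next)
Full result column, 8 rows per line (x1,x2,x3,x4 fixed per line; x5,x6,x7 runs 000..111 left to right):
  rows 0-7 [x1,x2,x3,x4=0000]: 11111111  (ones: 8)
  rows 8-15 [x1,x2,x3,x4=0001]: 11111111  (ones: 8)
  rows 16-23 [x1,x2,x3,x4=0010]: 11111111  (ones: 8)
  rows 24-31 [x1,x2,x3,x4=0011]: 11111111  (ones: 8)
  rows 32-39 [x1,x2,x3,x4=0100]: 00000000  (ones: 0)
  rows 40-47 [x1,x2,x3,x4=0101]: 00000000  (ones: 0)
  rows 48-55 [x1,x2,x3,x4=0110]: 00000000  (ones: 0)
  rows 56-63 [x1,x2,x3,x4=0111]: 00000000  (ones: 0)
  rows 64-71 [x1,x2,x3,x4=1000]: 11111111  (ones: 8)
  rows 72-79 [x1,x2,x3,x4=1001]: 11111111  (ones: 8)
  rows 80-87 [x1,x2,x3,x4=1010]: 00000000  (ones: 0)
  rows 88-95 [x1,x2,x3,x4=1011]: 00000000  (ones: 0)
  rows 96-103 [x1,x2,x3,x4=1100]: 00000000  (ones: 0)
  rows 104-111 [x1,x2,x3,x4=1101]: 00000000  (ones: 0)
  rows 112-119 [x1,x2,x3,x4=1110]: 11111111  (ones: 8)
  rows 120-127 [x1,x2,x3,x4=1111]: 11111111  (ones: 8)
Count of 1-rows = 8+8+8+8+0+0+0+0+8+8+0+0+0+0+8+8 = 64

64


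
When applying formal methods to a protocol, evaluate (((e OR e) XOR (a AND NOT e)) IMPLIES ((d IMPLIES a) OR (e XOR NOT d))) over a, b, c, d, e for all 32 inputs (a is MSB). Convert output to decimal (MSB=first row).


Formula: (((e OR e) XOR (a AND NOT e)) IMPLIES ((d IMPLIES a) OR (e XOR NOT d))) over a, b, c, d, e (32 rows)
Evaluate each row (bits = a,b,c,d,e, MSB first):
  row 0 [00000]: (((0 OR 0) XOR (0 AND NOT 0)) IMPLIES ((0 IMPLIES 0) OR (0 XOR NOT 0))) -> 1
  row 1 [00001]: (((1 OR 1) XOR (0 AND NOT 1)) IMPLIES ((0 IMPLIES 0) OR (1 XOR NOT 0))) -> 1
  row 2 [00010]: (((0 OR 0) XOR (0 AND NOT 0)) IMPLIES ((1 IMPLIES 0) OR (0 XOR NOT 1))) -> 1
  row 3 [00011]: (((1 OR 1) XOR (0 AND NOT 1)) IMPLIES ((1 IMPLIES 0) OR (1 XOR NOT 1))) -> 1
  row 4 [00100]: (((0 OR 0) XOR (0 AND NOT 0)) IMPLIES ((0 IMPLIES 0) OR (0 XOR NOT 0))) -> 1
  row 5 [00101]: (((1 OR 1) XOR (0 AND NOT 1)) IMPLIES ((0 IMPLIES 0) OR (1 XOR NOT 0))) -> 1
  row 6 [00110]: (((0 OR 0) XOR (0 AND NOT 0)) IMPLIES ((1 IMPLIES 0) OR (0 XOR NOT 1))) -> 1
  row 7 [00111]: (((1 OR 1) XOR (0 AND NOT 1)) IMPLIES ((1 IMPLIES 0) OR (1 XOR NOT 1))) -> 1
  row 8 [01000]: (((0 OR 0) XOR (0 AND NOT 0)) IMPLIES ((0 IMPLIES 0) OR (0 XOR NOT 0))) -> 1
  row 9 [01001]: (((1 OR 1) XOR (0 AND NOT 1)) IMPLIES ((0 IMPLIES 0) OR (1 XOR NOT 0))) -> 1
  row 10 [01010]: (((0 OR 0) XOR (0 AND NOT 0)) IMPLIES ((1 IMPLIES 0) OR (0 XOR NOT 1))) -> 1
  row 11 [01011]: (((1 OR 1) XOR (0 AND NOT 1)) IMPLIES ((1 IMPLIES 0) OR (1 XOR NOT 1))) -> 1
  row 12 [01100]: (((0 OR 0) XOR (0 AND NOT 0)) IMPLIES ((0 IMPLIES 0) OR (0 XOR NOT 0))) -> 1
  row 13 [01101]: (((1 OR 1) XOR (0 AND NOT 1)) IMPLIES ((0 IMPLIES 0) OR (1 XOR NOT 0))) -> 1
  row 14 [01110]: (((0 OR 0) XOR (0 AND NOT 0)) IMPLIES ((1 IMPLIES 0) OR (0 XOR NOT 1))) -> 1
  row 15 [01111]: (((1 OR 1) XOR (0 AND NOT 1)) IMPLIES ((1 IMPLIES 0) OR (1 XOR NOT 1))) -> 1
  row 16 [10000]: (((0 OR 0) XOR (1 AND NOT 0)) IMPLIES ((0 IMPLIES 1) OR (0 XOR NOT 0))) -> 1
  row 17 [10001]: (((1 OR 1) XOR (1 AND NOT 1)) IMPLIES ((0 IMPLIES 1) OR (1 XOR NOT 0))) -> 1
  row 18 [10010]: (((0 OR 0) XOR (1 AND NOT 0)) IMPLIES ((1 IMPLIES 1) OR (0 XOR NOT 1))) -> 1
  row 19 [10011]: (((1 OR 1) XOR (1 AND NOT 1)) IMPLIES ((1 IMPLIES 1) OR (1 XOR NOT 1))) -> 1
  row 20 [10100]: (((0 OR 0) XOR (1 AND NOT 0)) IMPLIES ((0 IMPLIES 1) OR (0 XOR NOT 0))) -> 1
  row 21 [10101]: (((1 OR 1) XOR (1 AND NOT 1)) IMPLIES ((0 IMPLIES 1) OR (1 XOR NOT 0))) -> 1
  row 22 [10110]: (((0 OR 0) XOR (1 AND NOT 0)) IMPLIES ((1 IMPLIES 1) OR (0 XOR NOT 1))) -> 1
  row 23 [10111]: (((1 OR 1) XOR (1 AND NOT 1)) IMPLIES ((1 IMPLIES 1) OR (1 XOR NOT 1))) -> 1
  row 24 [11000]: (((0 OR 0) XOR (1 AND NOT 0)) IMPLIES ((0 IMPLIES 1) OR (0 XOR NOT 0))) -> 1
  row 25 [11001]: (((1 OR 1) XOR (1 AND NOT 1)) IMPLIES ((0 IMPLIES 1) OR (1 XOR NOT 0))) -> 1
  row 26 [11010]: (((0 OR 0) XOR (1 AND NOT 0)) IMPLIES ((1 IMPLIES 1) OR (0 XOR NOT 1))) -> 1
  row 27 [11011]: (((1 OR 1) XOR (1 AND NOT 1)) IMPLIES ((1 IMPLIES 1) OR (1 XOR NOT 1))) -> 1
  row 28 [11100]: (((0 OR 0) XOR (1 AND NOT 0)) IMPLIES ((0 IMPLIES 1) OR (0 XOR NOT 0))) -> 1
  row 29 [11101]: (((1 OR 1) XOR (1 AND NOT 1)) IMPLIES ((0 IMPLIES 1) OR (1 XOR NOT 0))) -> 1
  row 30 [11110]: (((0 OR 0) XOR (1 AND NOT 0)) IMPLIES ((1 IMPLIES 1) OR (0 XOR NOT 1))) -> 1
  row 31 [11111]: (((1 OR 1) XOR (1 AND NOT 1)) IMPLIES ((1 IMPLIES 1) OR (1 XOR NOT 1))) -> 1
Full result column, 4 rows per line (a,b,c fixed per line; d,e runs 00..11 left to right):
  rows 0-3 [a,b,c=000]: 1111  = hex F
  rows 4-7 [a,b,c=001]: 1111  = hex F
  rows 8-11 [a,b,c=010]: 1111  = hex F
  rows 12-15 [a,b,c=011]: 1111  = hex F
  rows 16-19 [a,b,c=100]: 1111  = hex F
  rows 20-23 [a,b,c=101]: 1111  = hex F
  rows 24-27 [a,b,c=110]: 1111  = hex F
  rows 28-31 [a,b,c=111]: 1111  = hex F
Output column (row 0 .. row 31) = 11111111111111111111111111111111
Output column grouped in 4s = 1111 1111 1111 1111 1111 1111 1111 1111 = 0xFFFFFFFF
Convert to decimal digit by digit (value = value*16 + digit):
  F -> 15
  15*16 + 15 (F) = 255
  255*16 + 15 (F) = 4095
  4095*16 + 15 (F) = 65535
  65535*16 + 15 (F) = 1048575
  1048575*16 + 15 (F) = 16777215
  16777215*16 + 15 (F) = 268435455
  268435455*16 + 15 (F) = 4294967295
Decimal = 4294967295

4294967295


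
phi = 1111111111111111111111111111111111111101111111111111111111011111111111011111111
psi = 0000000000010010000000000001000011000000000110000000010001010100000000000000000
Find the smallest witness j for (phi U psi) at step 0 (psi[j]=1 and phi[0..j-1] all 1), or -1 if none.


(phi U psi) at 0: need smallest j with psi[j]=1 and phi[i]=1 for all i in [0,j).
Scan from step 0:
  step 0: phi=1, psi=0 -> continue
  step 1: phi=1, psi=0 -> continue
  step 2: phi=1, psi=0 -> continue
  step 3: phi=1, psi=0 -> continue
  step 11: psi=1 and phi held for [0,11) -> witness found
Witness step = 11

11


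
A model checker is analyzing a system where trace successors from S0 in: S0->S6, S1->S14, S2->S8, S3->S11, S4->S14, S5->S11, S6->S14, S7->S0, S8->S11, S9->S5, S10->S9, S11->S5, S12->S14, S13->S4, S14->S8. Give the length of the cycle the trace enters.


Trace from S0 until a state repeats:
  S0 -> S6 -> S14 -> S8 -> S11 -> S5 -> S11
S11 first seen at step 4, revisited at step 6.
Cycle length = 6 - 4 = 2

2


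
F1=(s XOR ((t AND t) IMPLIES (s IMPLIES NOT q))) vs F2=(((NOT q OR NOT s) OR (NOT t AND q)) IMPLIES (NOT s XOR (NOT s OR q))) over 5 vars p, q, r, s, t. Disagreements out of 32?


F1 = (s XOR ((t AND t) IMPLIES (s IMPLIES NOT q)))
F2 = (((NOT q OR NOT s) OR (NOT t AND q)) IMPLIES (NOT s XOR (NOT s OR q)))
Evaluate both on each of 32 rows (bits = p,q,r,s,t):
  row 0 [00000]: F1=1 F2=0 (differ) -> 1
  row 1 [00001]: F1=1 F2=0 (differ) -> 1
  row 2 [00010]: F1=0 F2=0 -> 0
  row 3 [00011]: F1=0 F2=0 -> 0
  row 4 [00100]: F1=1 F2=0 (differ) -> 1
  row 5 [00101]: F1=1 F2=0 (differ) -> 1
  row 6 [00110]: F1=0 F2=0 -> 0
  row 7 [00111]: F1=0 F2=0 -> 0
  row 8 [01000]: F1=1 F2=0 (differ) -> 1
  row 9 [01001]: F1=1 F2=0 (differ) -> 1
  row 10 [01010]: F1=0 F2=1 (differ) -> 1
  row 11 [01011]: F1=1 F2=1 -> 0
  row 12 [01100]: F1=1 F2=0 (differ) -> 1
  row 13 [01101]: F1=1 F2=0 (differ) -> 1
  row 14 [01110]: F1=0 F2=1 (differ) -> 1
  row 15 [01111]: F1=1 F2=1 -> 0
  row 16 [10000]: F1=1 F2=0 (differ) -> 1
  row 17 [10001]: F1=1 F2=0 (differ) -> 1
  row 18 [10010]: F1=0 F2=0 -> 0
  row 19 [10011]: F1=0 F2=0 -> 0
  row 20 [10100]: F1=1 F2=0 (differ) -> 1
  row 21 [10101]: F1=1 F2=0 (differ) -> 1
  row 22 [10110]: F1=0 F2=0 -> 0
  row 23 [10111]: F1=0 F2=0 -> 0
  row 24 [11000]: F1=1 F2=0 (differ) -> 1
  row 25 [11001]: F1=1 F2=0 (differ) -> 1
  row 26 [11010]: F1=0 F2=1 (differ) -> 1
  row 27 [11011]: F1=1 F2=1 -> 0
  row 28 [11100]: F1=1 F2=0 (differ) -> 1
  row 29 [11101]: F1=1 F2=0 (differ) -> 1
  row 30 [11110]: F1=0 F2=1 (differ) -> 1
  row 31 [11111]: F1=1 F2=1 -> 0
Full result column, 8 rows per line (p,q fixed per line; r,s,t runs 000..111 left to right):
  rows 0-7 [p,q=00]: 11001100  (ones: 4)
  rows 8-15 [p,q=01]: 11101110  (ones: 6)
  rows 16-23 [p,q=10]: 11001100  (ones: 4)
  rows 24-31 [p,q=11]: 11101110  (ones: 6)
Disagreements = 4+6+4+6 = 20

20


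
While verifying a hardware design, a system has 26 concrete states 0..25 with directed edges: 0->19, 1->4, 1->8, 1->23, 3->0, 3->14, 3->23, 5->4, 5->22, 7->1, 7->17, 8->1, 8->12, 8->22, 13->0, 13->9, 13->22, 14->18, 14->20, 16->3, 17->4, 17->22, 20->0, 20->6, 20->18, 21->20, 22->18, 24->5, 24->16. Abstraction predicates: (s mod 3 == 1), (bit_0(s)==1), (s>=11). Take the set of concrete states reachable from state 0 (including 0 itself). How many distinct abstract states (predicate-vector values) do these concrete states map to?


BFS from 0:
Concrete reachable: {0, 19}
Abstract via predicates (s mod 3 == 1), (bit_0(s)==1), (s>=11):
  (0,0,0) <- {0}
  (1,1,1) <- {19}
Distinct abstract states = 2

2


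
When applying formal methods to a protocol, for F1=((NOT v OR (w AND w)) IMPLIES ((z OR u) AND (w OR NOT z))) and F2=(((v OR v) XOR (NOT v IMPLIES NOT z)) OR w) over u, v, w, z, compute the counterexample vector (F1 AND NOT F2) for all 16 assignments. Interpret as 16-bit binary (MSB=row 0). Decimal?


F1 = ((NOT v OR (w AND w)) IMPLIES ((z OR u) AND (w OR NOT z)))
F2 = (((v OR v) XOR (NOT v IMPLIES NOT z)) OR w)
Counterexample to F1=>F2 is where F1=1 and F2=0.
Evaluate each row (bits = u,v,w,z, MSB first):
  row 0 [0000]: F1=0 F2=1 -> F1&~F2 -> 0
  row 1 [0001]: F1=0 F2=0 -> F1&~F2 -> 0
  row 2 [0010]: F1=0 F2=1 -> F1&~F2 -> 0
  row 3 [0011]: F1=1 F2=1 -> F1&~F2 -> 0
  row 4 [0100]: F1=1 F2=0 -> F1&~F2 -> 1
  row 5 [0101]: F1=1 F2=0 -> F1&~F2 -> 1
  row 6 [0110]: F1=0 F2=1 -> F1&~F2 -> 0
  row 7 [0111]: F1=1 F2=1 -> F1&~F2 -> 0
  row 8 [1000]: F1=1 F2=1 -> F1&~F2 -> 0
  row 9 [1001]: F1=0 F2=0 -> F1&~F2 -> 0
  row 10 [1010]: F1=1 F2=1 -> F1&~F2 -> 0
  row 11 [1011]: F1=1 F2=1 -> F1&~F2 -> 0
  row 12 [1100]: F1=1 F2=0 -> F1&~F2 -> 1
  row 13 [1101]: F1=1 F2=0 -> F1&~F2 -> 1
  row 14 [1110]: F1=1 F2=1 -> F1&~F2 -> 0
  row 15 [1111]: F1=1 F2=1 -> F1&~F2 -> 0
Full result column, 4 rows per line (u,v fixed per line; w,z runs 00..11 left to right):
  rows 0-3 [u,v=00]: 0000  = hex 0
  rows 4-7 [u,v=01]: 1100  = hex C
  rows 8-11 [u,v=10]: 0000  = hex 0
  rows 12-15 [u,v=11]: 1100  = hex C
Counterexample vector (row 0 .. row 15) = 0000110000001100
Output column grouped in 4s = 0000 1100 0000 1100 = 0x0C0C
Convert to decimal digit by digit (value = value*16 + digit):
  0 -> 0
  0*16 + 12 (C) = 12
  12*16 + 0 = 192
  192*16 + 12 (C) = 3084
Decimal = 3084

3084


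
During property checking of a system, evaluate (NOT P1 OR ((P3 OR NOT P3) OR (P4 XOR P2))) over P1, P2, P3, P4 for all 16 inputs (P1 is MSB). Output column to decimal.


Formula: (NOT P1 OR ((P3 OR NOT P3) OR (P4 XOR P2))) over P1, P2, P3, P4 (16 rows)
Evaluate each row (bits = P1,P2,P3,P4, MSB first):
  row 0 [0000]: (NOT 0 OR ((0 OR NOT 0) OR (0 XOR 0))) -> 1
  row 1 [0001]: (NOT 0 OR ((0 OR NOT 0) OR (1 XOR 0))) -> 1
  row 2 [0010]: (NOT 0 OR ((1 OR NOT 1) OR (0 XOR 0))) -> 1
  row 3 [0011]: (NOT 0 OR ((1 OR NOT 1) OR (1 XOR 0))) -> 1
  row 4 [0100]: (NOT 0 OR ((0 OR NOT 0) OR (0 XOR 1))) -> 1
  row 5 [0101]: (NOT 0 OR ((0 OR NOT 0) OR (1 XOR 1))) -> 1
  row 6 [0110]: (NOT 0 OR ((1 OR NOT 1) OR (0 XOR 1))) -> 1
  row 7 [0111]: (NOT 0 OR ((1 OR NOT 1) OR (1 XOR 1))) -> 1
  row 8 [1000]: (NOT 1 OR ((0 OR NOT 0) OR (0 XOR 0))) -> 1
  row 9 [1001]: (NOT 1 OR ((0 OR NOT 0) OR (1 XOR 0))) -> 1
  row 10 [1010]: (NOT 1 OR ((1 OR NOT 1) OR (0 XOR 0))) -> 1
  row 11 [1011]: (NOT 1 OR ((1 OR NOT 1) OR (1 XOR 0))) -> 1
  row 12 [1100]: (NOT 1 OR ((0 OR NOT 0) OR (0 XOR 1))) -> 1
  row 13 [1101]: (NOT 1 OR ((0 OR NOT 0) OR (1 XOR 1))) -> 1
  row 14 [1110]: (NOT 1 OR ((1 OR NOT 1) OR (0 XOR 1))) -> 1
  row 15 [1111]: (NOT 1 OR ((1 OR NOT 1) OR (1 XOR 1))) -> 1
Full result column, 4 rows per line (P1,P2 fixed per line; P3,P4 runs 00..11 left to right):
  rows 0-3 [P1,P2=00]: 1111  = hex F
  rows 4-7 [P1,P2=01]: 1111  = hex F
  rows 8-11 [P1,P2=10]: 1111  = hex F
  rows 12-15 [P1,P2=11]: 1111  = hex F
Output column (row 0 .. row 15) = 1111111111111111
Output column grouped in 4s = 1111 1111 1111 1111 = 0xFFFF
Convert to decimal digit by digit (value = value*16 + digit):
  F -> 15
  15*16 + 15 (F) = 255
  255*16 + 15 (F) = 4095
  4095*16 + 15 (F) = 65535
Decimal = 65535

65535


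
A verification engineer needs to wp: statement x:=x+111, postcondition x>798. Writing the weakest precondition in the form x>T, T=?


Formula: wp(x:=E, P) = P[E/x] (substitute E for x in postcondition)
Step 1: Postcondition: x>798
Step 2: Substitute x+111 for x: x+111>798
Step 3: Solve for x: x > 798-111 = 687

687
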